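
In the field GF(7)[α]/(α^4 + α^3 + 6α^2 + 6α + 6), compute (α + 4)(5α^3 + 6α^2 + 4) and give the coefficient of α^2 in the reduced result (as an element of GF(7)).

1

Multiply in GF(7)[α]: (α + 4)·(5α^3 + 6α^2 + 4) = 5α^4 + 5α^3 + 3α^2 + 4α + 2.
Reduce using α^4 ≡ 6α^3 + α^2 + α + 1 (mod α^4 + α^3 + 6α^2 + 6α + 6).
Reduced: α^2 + 2α.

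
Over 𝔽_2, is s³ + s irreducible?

No

Write P(s) = s³ + s.
Check for roots in 𝔽_2: P(0) = 0 → root; P(1) = 0 → root.
P(0) = 0, so (s) divides P(s); P is reducible.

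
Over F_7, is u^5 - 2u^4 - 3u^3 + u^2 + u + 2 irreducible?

Write P(u) = u^5 - 2u^4 - 3u^3 + u^2 + u + 2.
Check for roots in F_7: P(0) = 2; P(1) = 0 → root; P(2) = 5; P(3) = 0 → root; P(4) = 6; P(5) = 6; P(6) = 2.
P(1) = 0, so (u − 1) divides P(u); P is reducible.

No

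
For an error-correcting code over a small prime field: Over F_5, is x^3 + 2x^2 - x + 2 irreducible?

Yes

Write h(x) = x^3 + 2x^2 - x + 2.
Check for roots in F_5: h(0) = 2; h(1) = 4; h(2) = 1; h(3) = 4; h(4) = 4.
No roots. A degree-3 polynomial over a field with no linear factor is irreducible.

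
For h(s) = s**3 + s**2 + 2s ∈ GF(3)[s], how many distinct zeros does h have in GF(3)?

Evaluate at each of the 3 elements of GF(3):
h(0) = 0 → root; h(1) = 1; h(2) = 1.
Roots: {0}.

1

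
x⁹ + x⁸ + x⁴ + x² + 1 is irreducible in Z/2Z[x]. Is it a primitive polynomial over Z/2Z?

Yes

Write f(x) = x⁹ + x⁸ + x⁴ + x² + 1.
|GF(2^9)^×| = 2^9 − 1 = 511. Prime factorization: 511 = 7·73.
f is primitive ⇔ x has order 511 in GF(2)[x]/(f), i.e. x^(511/q) ≠ 1 for each prime q | 511.
x^(73) mod f = x⁷ + x⁶ + x⁵ + x⁴ + x³ + 1.
x^(7) mod f = x⁷.
None equal 1, so x has full order 511; f is primitive.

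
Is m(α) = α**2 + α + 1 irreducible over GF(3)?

Check for roots in GF(3): m(0) = 1; m(1) = 0 → root; m(2) = 1.
m(1) = 0, so (α − 1) divides m(α); m is reducible.

No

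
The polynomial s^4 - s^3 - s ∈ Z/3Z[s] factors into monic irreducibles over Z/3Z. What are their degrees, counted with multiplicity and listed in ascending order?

Write g(s) = s^4 - s^3 - s.
Roots in Z/3Z: g(0) = 0 → root; g(1) = 2; g(2) = 0 → root.
Linear factors from roots: (s), (s + 1).
Complete factorization: g(s) = (s)·(s + 1)·(s^2 + s - 1).
Factor degrees with multiplicity: 1 + 1 + 2 = 4.

1, 1, 2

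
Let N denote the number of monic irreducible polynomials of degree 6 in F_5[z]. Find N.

By the necklace-counting formula, N_5(6) = (1/6) Σ_{d|6} μ(6/d)·5^d.
Divisors of 6: 1, 2, 3, 6; μ(6/d) for each: 1, -1, -1, 1.
Σ = 5^1 − 5^2 − 5^3 + 5^6 = 15480.
N = 15480/6 = 2580.

2580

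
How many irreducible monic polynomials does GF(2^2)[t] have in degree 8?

x^(4^8) − x is the product of all monic irreducibles of degree dividing 8; Möbius inversion gives N = (1/8) Σ μ(8/d)·4^d.
Divisors of 8: 1, 2, 4, 8; μ(8/d) for each: 0, 0, -1, 1.
Σ = − 4^4 + 4^8 = 65280.
N = 65280/8 = 8160.

8160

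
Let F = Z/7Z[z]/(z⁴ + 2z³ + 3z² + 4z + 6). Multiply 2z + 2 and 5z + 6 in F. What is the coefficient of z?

Multiply in Z/7Z[z]: (2z + 2)·(5z + 6) = 3z² + z + 5.
Reduced: 3z² + z + 5.

1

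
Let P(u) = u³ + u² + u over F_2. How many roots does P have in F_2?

Evaluate at each of the 2 elements of F_2:
P(0) = 0 → root; P(1) = 1.
Roots: {0}.

1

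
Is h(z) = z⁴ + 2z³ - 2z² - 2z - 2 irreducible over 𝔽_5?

Yes

Check for roots in 𝔽_5: h(0) = 3; h(1) = 2; h(2) = 3; h(3) = 4; h(4) = 2.
No roots, so no linear factors.
Degree-2 irreducible divisors: test the 10 monic irreducibles of degree 2 over GF(5).
None of them divide h (all give nonzero remainder).
No irreducible factor of degree ≤ 2 exists, so h is irreducible over GF(5).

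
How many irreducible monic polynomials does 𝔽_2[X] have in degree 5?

Gauss's count: N_{2}(5) = (1/5) Σ_{d|5} μ(5/d)·2^d.
Divisors of 5: 1, 5; μ(5/d) for each: -1, 1.
Σ = − 2^1 + 2^5 = 30.
N = 30/5 = 6.

6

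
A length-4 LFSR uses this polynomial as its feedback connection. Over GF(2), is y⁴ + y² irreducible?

No

Write g(y) = y⁴ + y².
Check for roots in GF(2): g(0) = 0 → root; g(1) = 0 → root.
g(0) = 0, so (y) divides g(y); g is reducible.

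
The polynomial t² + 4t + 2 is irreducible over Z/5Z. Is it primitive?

Write f(t) = t² + 4t + 2.
|GF(5^2)^×| = 5^2 − 1 = 24. Prime factorization: 24 = 2^3·3.
f is primitive ⇔ t has order 24 in GF(5)[t]/(f), i.e. t^(24/q) ≠ 1 for each prime q | 24.
t^(12) mod f = 4.
t^(8) mod f = 2t + 1.
None equal 1, so t has full order 24; f is primitive.

Yes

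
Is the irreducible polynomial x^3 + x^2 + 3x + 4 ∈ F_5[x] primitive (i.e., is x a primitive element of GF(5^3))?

Write f(x) = x^3 + x^2 + 3x + 4.
|GF(5^3)^×| = 5^3 − 1 = 124. Prime factorization: 124 = 2^2·31.
f is primitive ⇔ x has order 124 in GF(5)[x]/(f), i.e. x^(124/q) ≠ 1 for each prime q | 124.
x^(62) mod f = 1
x^(4) mod f = 3x^2 + 4x + 4.
Since x^(62) = 1, the order of x divides 62 < 124; not primitive.

No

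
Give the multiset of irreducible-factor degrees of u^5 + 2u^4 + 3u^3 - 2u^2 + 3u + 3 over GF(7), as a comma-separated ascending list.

1, 1, 3

Write f(u) = u^5 + 2u^4 + 3u^3 - 2u^2 + 3u + 3.
Linear factors from roots: (u + 2).
Complete factorization: f(u) = (u + 2)^2·(u^3 - 2u^2 - 1).
Factor degrees with multiplicity: 1 + 1 + 3 = 5.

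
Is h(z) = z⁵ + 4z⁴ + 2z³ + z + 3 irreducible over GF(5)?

Yes

Check for roots in GF(5): h(0) = 3; h(1) = 1; h(2) = 2; h(3) = 2; h(4) = 3.
No roots, so no linear factors.
Degree-2 irreducible divisors: test the 10 monic irreducibles of degree 2 over GF(5).
None of them divide h (all give nonzero remainder).
No irreducible factor of degree ≤ 2 exists, so h is irreducible over GF(5).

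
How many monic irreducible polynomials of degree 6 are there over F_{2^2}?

The number of monic irreducibles of degree 6 over GF(4) is (1/6)·Σ_{d∣6} μ(6/d) 4^d.
Divisors of 6: 1, 2, 3, 6; μ(6/d) for each: 1, -1, -1, 1.
Σ = 4^1 − 4^2 − 4^3 + 4^6 = 4020.
N = 4020/6 = 670.

670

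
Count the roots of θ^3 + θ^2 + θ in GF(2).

1

Write h(θ) = θ^3 + θ^2 + θ.
Evaluate at each of the 2 elements of GF(2):
h(0) = 0 → root; h(1) = 1.
Roots: {0}.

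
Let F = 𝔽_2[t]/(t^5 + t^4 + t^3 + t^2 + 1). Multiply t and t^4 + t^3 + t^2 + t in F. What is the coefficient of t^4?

Multiply in 𝔽_2[t]: (t)·(t^4 + t^3 + t^2 + t) = t^5 + t^4 + t^3 + t^2.
Reduce using t^5 ≡ t^4 + t^3 + t^2 + 1 (mod t^5 + t^4 + t^3 + t^2 + 1).
Reduced: 1.

0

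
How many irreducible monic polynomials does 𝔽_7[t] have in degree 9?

4483696

The number of monic irreducibles of degree 9 over GF(7) is (1/9)·Σ_{d∣9} μ(9/d) 7^d.
Divisors of 9: 1, 3, 9; μ(9/d) for each: 0, -1, 1.
Σ = − 7^3 + 7^9 = 40353264.
N = 40353264/9 = 4483696.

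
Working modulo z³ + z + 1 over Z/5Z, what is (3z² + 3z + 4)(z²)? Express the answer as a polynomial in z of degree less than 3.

z^2 + 4z + 2

Multiply in Z/5Z[z]: (3z² + 3z + 4)·(z²) = 3z⁴ + 3z³ + 4z².
Reduce using z³ ≡ 4z + 4 (mod z³ + z + 1).
Reduced: z² + 4z + 2.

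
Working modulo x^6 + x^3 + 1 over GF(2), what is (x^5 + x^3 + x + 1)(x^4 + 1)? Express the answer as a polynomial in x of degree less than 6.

Multiply in GF(2)[x]: (x^5 + x^3 + x + 1)·(x^4 + 1) = x^9 + x^7 + x^4 + x^3 + x + 1.
Reduce using x^6 ≡ x^3 + 1 (mod x^6 + x^3 + 1).
Reduced: x^3.

x^3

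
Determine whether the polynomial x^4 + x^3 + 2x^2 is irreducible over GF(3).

No

Write m(x) = x^4 + x^3 + 2x^2.
Check for roots in GF(3): m(0) = 0 → root; m(1) = 1; m(2) = 2.
m(0) = 0, so (x) divides m(x); m is reducible.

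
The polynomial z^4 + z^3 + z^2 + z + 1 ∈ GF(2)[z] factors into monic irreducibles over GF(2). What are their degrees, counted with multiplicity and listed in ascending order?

4

Write g(z) = z^4 + z^3 + z^2 + z + 1.
Roots in GF(2): g(0) = 1; g(1) = 1.
Complete factorization: g(z) = (z^4 + z^3 + z^2 + z + 1).
Factor degrees with multiplicity: 4 = 4.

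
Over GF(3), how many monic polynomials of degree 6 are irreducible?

116

By the necklace-counting formula, N_3(6) = (1/6) Σ_{d|6} μ(6/d)·3^d.
Divisors of 6: 1, 2, 3, 6; μ(6/d) for each: 1, -1, -1, 1.
Σ = 3^1 − 3^2 − 3^3 + 3^6 = 696.
N = 696/6 = 116.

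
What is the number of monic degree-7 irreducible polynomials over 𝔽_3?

The number of monic irreducibles of degree 7 over GF(3) is (1/7)·Σ_{d∣7} μ(7/d) 3^d.
Divisors of 7: 1, 7; μ(7/d) for each: -1, 1.
Σ = − 3^1 + 3^7 = 2184.
N = 2184/7 = 312.

312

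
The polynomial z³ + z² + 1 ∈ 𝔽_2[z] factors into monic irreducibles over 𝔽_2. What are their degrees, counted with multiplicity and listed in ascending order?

3

Write f(z) = z³ + z² + 1.
Roots in 𝔽_2: f(0) = 1; f(1) = 1.
Complete factorization: f(z) = (z³ + z² + 1).
Factor degrees with multiplicity: 3 = 3.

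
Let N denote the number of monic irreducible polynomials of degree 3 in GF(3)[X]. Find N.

Gauss's count: N_{3}(3) = (1/3) Σ_{d|3} μ(3/d)·3^d.
Divisors of 3: 1, 3; μ(3/d) for each: -1, 1.
Σ = − 3^1 + 3^3 = 24.
N = 24/3 = 8.

8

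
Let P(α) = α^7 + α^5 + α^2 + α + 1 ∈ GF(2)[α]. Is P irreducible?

Check for roots in GF(2): P(0) = 1; P(1) = 1.
No roots, so no linear factors.
Monic irreducibles of degree 2 over GF(2): α^2 + α + 1.
None of them divide P (all give nonzero remainder).
Monic irreducibles of degree 3 over GF(2): α^3 + α + 1, α^3 + α^2 + 1.
None of them divide P (all give nonzero remainder).
No irreducible factor of degree ≤ 3 exists, so P is irreducible over GF(2).

Yes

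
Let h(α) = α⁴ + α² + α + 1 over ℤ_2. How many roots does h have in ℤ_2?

1

Evaluate at each of the 2 elements of ℤ_2:
h(0) = 1; h(1) = 0 → root.
Roots: {1}.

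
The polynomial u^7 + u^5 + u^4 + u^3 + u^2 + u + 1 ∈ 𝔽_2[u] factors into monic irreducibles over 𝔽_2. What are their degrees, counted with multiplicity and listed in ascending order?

Write g(u) = u^7 + u^5 + u^4 + u^3 + u^2 + u + 1.
Roots in 𝔽_2: g(0) = 1; g(1) = 1.
Complete factorization: g(u) = (u^7 + u^5 + u^4 + u^3 + u^2 + u + 1).
Factor degrees with multiplicity: 7 = 7.

7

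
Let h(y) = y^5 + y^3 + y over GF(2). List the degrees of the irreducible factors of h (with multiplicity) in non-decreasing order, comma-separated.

1, 2, 2

Roots in GF(2): h(0) = 0 → root; h(1) = 1.
Linear factors from roots: (y).
Complete factorization: h(y) = (y)·(y^2 + y + 1)^2.
Factor degrees with multiplicity: 1 + 2 + 2 = 5.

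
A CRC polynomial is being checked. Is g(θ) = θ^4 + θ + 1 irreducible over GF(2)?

Check for roots in GF(2): g(0) = 1; g(1) = 1.
No roots, so no linear factors.
Monic irreducibles of degree 2 over GF(2): θ^2 + θ + 1.
None of them divide g (all give nonzero remainder).
No irreducible factor of degree ≤ 2 exists, so g is irreducible over GF(2).

Yes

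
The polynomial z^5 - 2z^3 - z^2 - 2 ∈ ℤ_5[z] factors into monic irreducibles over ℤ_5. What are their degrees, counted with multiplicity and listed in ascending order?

Write g(z) = z^5 - 2z^3 - z^2 - 2.
Roots in ℤ_5: g(0) = 3; g(1) = 1; g(2) = 0 → root; g(3) = 3; g(4) = 3.
Linear factors from roots: (z - 2).
Complete factorization: g(z) = (z - 2)·(z^2 - 2z - 2)·(z^2 - z + 2).
Factor degrees with multiplicity: 1 + 2 + 2 = 5.

1, 2, 2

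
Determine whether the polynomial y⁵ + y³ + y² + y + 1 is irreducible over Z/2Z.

Yes

Write g(y) = y⁵ + y³ + y² + y + 1.
Check for roots in Z/2Z: g(0) = 1; g(1) = 1.
No roots, so no linear factors.
Monic irreducibles of degree 2 over GF(2): y² + y + 1.
None of them divide g (all give nonzero remainder).
No irreducible factor of degree ≤ 2 exists, so g is irreducible over GF(2).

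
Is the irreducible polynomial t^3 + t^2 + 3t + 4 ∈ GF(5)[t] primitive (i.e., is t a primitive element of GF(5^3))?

Write f(t) = t^3 + t^2 + 3t + 4.
|GF(5^3)^×| = 5^3 − 1 = 124. Prime factorization: 124 = 2^2·31.
f is primitive ⇔ t has order 124 in GF(5)[t]/(f), i.e. t^(124/q) ≠ 1 for each prime q | 124.
t^(62) mod f = 1
t^(4) mod f = 3t^2 + 4t + 4.
Since t^(62) = 1, the order of t divides 62 < 124; not primitive.

No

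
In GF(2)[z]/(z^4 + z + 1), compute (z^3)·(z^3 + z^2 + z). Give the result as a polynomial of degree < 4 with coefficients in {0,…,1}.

Multiply in GF(2)[z]: (z^3)·(z^3 + z^2 + z) = z^6 + z^5 + z^4.
Reduce using z^4 ≡ z + 1 (mod z^4 + z + 1).
Reduced: z^3 + 1.

z^3 + 1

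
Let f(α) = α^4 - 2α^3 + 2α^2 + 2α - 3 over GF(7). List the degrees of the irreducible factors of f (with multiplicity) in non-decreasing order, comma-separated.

1, 1, 2

Linear factors from roots: (α - 1), (α + 1).
Complete factorization: f(α) = (α + 1)·(α - 1)·(α^2 - 2α + 3).
Factor degrees with multiplicity: 1 + 1 + 2 = 4.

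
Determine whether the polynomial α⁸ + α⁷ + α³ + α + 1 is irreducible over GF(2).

Yes

Write f(α) = α⁸ + α⁷ + α³ + α + 1.
Check for roots in GF(2): f(0) = 1; f(1) = 1.
No roots, so no linear factors.
Monic irreducibles of degree 2 over GF(2): α² + α + 1.
None of them divide f (all give nonzero remainder).
Monic irreducibles of degree 3 over GF(2): α³ + α + 1, α³ + α² + 1.
None of them divide f (all give nonzero remainder).
Monic irreducibles of degree 4 over GF(2): α⁴ + α + 1, α⁴ + α³ + 1, α⁴ + α³ + α² + α + 1.
None of them divide f (all give nonzero remainder).
No irreducible factor of degree ≤ 4 exists, so f is irreducible over GF(2).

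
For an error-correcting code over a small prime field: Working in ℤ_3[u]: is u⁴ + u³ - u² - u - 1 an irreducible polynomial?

Write h(u) = u⁴ + u³ - u² - u - 1.
Check for roots in ℤ_3: h(0) = 2; h(1) = 2; h(2) = 2.
No roots, so no linear factors.
Monic irreducibles of degree 2 over GF(3): u² + 1, u² + u - 1, u² - u - 1.
None of them divide h (all give nonzero remainder).
No irreducible factor of degree ≤ 2 exists, so h is irreducible over GF(3).

Yes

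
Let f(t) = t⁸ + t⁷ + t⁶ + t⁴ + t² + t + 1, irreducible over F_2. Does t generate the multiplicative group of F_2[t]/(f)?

No

|GF(2^8)^×| = 2^8 − 1 = 255. Prime factorization: 255 = 3·5·17.
f is primitive ⇔ t has order 255 in GF(2)[t]/(f), i.e. t^(255/q) ≠ 1 for each prime q | 255.
t^(85) mod f = 1
t^(51) mod f = 1
t^(15) mod f = t⁷ + t⁴ + t³ + t² + t.
Since t^(85) = 1, the order of t divides 85 < 255; not primitive.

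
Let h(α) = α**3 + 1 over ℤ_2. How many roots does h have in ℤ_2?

Evaluate at each of the 2 elements of ℤ_2:
h(0) = 1; h(1) = 0 → root.
Roots: {1}.

1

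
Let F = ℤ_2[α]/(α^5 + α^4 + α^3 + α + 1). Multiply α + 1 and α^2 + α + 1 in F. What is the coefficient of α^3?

1

Multiply in ℤ_2[α]: (α + 1)·(α^2 + α + 1) = α^3 + 1.
Reduced: α^3 + 1.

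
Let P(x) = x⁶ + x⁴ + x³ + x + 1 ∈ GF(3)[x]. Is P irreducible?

Yes

Check for roots in GF(3): P(0) = 1; P(1) = 2; P(2) = 1.
No roots, so no linear factors.
Monic irreducibles of degree 2 over GF(3): x² + 1, x² + x - 1, x² - x - 1.
None of them divide P (all give nonzero remainder).
Degree-3 irreducible divisors: test the 8 monic irreducibles of degree 3 over GF(3).
None of them divide P (all give nonzero remainder).
No irreducible factor of degree ≤ 3 exists, so P is irreducible over GF(3).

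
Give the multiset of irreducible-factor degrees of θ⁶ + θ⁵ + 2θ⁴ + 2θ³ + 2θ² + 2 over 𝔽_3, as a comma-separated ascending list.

6

Write g(θ) = θ⁶ + θ⁵ + 2θ⁴ + 2θ³ + 2θ² + 2.
Roots in 𝔽_3: g(0) = 2; g(1) = 1; g(2) = 1.
Complete factorization: g(θ) = (θ⁶ + θ⁵ + 2θ⁴ + 2θ³ + 2θ² + 2).
Factor degrees with multiplicity: 6 = 6.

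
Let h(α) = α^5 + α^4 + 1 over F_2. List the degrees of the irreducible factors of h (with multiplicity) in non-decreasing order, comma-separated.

Roots in F_2: h(0) = 1; h(1) = 1.
Complete factorization: h(α) = (α^2 + α + 1)·(α^3 + α + 1).
Factor degrees with multiplicity: 2 + 3 = 5.

2, 3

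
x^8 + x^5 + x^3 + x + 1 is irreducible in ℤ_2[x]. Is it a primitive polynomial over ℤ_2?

Write f(x) = x^8 + x^5 + x^3 + x + 1.
|GF(2^8)^×| = 2^8 − 1 = 255. Prime factorization: 255 = 3·5·17.
f is primitive ⇔ x has order 255 in GF(2)[x]/(f), i.e. x^(255/q) ≠ 1 for each prime q | 255.
x^(85) mod f = x^7 + x^6 + x^5 + x^3 + x + 1.
x^(51) mod f = x^4 + x + 1.
x^(15) mod f = x^7 + x^6 + x^5 + 1.
None equal 1, so x has full order 255; f is primitive.

Yes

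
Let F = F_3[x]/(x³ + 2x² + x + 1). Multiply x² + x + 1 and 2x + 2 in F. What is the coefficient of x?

Multiply in F_3[x]: (x² + x + 1)·(2x + 2) = 2x³ + x² + x + 2.
Reduce using x³ ≡ x² + 2x + 2 (mod x³ + 2x² + x + 1).
Reduced: 2x.

2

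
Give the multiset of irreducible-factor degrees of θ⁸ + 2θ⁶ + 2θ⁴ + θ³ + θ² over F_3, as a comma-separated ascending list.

Write g(θ) = θ⁸ + 2θ⁶ + 2θ⁴ + θ³ + θ².
Roots in F_3: g(0) = 0 → root; g(1) = 1; g(2) = 2.
Linear factors from roots: (θ).
Complete factorization: g(θ) = (θ)^2·(θ² + θ + 2)·(θ⁴ + 2θ³ + θ² + θ + 2).
Factor degrees with multiplicity: 1 + 1 + 2 + 4 = 8.

1, 1, 2, 4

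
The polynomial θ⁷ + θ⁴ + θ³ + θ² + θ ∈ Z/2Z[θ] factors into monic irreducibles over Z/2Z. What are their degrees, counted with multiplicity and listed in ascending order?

Write g(θ) = θ⁷ + θ⁴ + θ³ + θ² + θ.
Roots in Z/2Z: g(0) = 0 → root; g(1) = 1.
Linear factors from roots: (θ).
Complete factorization: g(θ) = (θ)·(θ² + θ + 1)·(θ⁴ + θ³ + 1).
Factor degrees with multiplicity: 1 + 2 + 4 = 7.

1, 2, 4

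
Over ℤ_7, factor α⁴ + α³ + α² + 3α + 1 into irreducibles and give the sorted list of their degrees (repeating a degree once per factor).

Write h(α) = α⁴ + α³ + α² + 3α + 1.
Linear factors from roots: (α - 1), (α - 2), (α + 2).
Complete factorization: h(α) = (α - 2)·(α - 1)·(α + 2)^2.
Factor degrees with multiplicity: 1 + 1 + 1 + 1 = 4.

1, 1, 1, 1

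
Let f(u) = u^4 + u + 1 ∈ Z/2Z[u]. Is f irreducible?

Yes

Check for roots in Z/2Z: f(0) = 1; f(1) = 1.
No roots, so no linear factors.
Monic irreducibles of degree 2 over GF(2): u^2 + u + 1.
None of them divide f (all give nonzero remainder).
No irreducible factor of degree ≤ 2 exists, so f is irreducible over GF(2).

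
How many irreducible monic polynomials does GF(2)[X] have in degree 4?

By the necklace-counting formula, N_2(4) = (1/4) Σ_{d|4} μ(4/d)·2^d.
Divisors of 4: 1, 2, 4; μ(4/d) for each: 0, -1, 1.
Σ = − 2^2 + 2^4 = 12.
N = 12/4 = 3.

3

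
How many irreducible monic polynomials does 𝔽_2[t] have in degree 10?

By the necklace-counting formula, N_2(10) = (1/10) Σ_{d|10} μ(10/d)·2^d.
Divisors of 10: 1, 2, 5, 10; μ(10/d) for each: 1, -1, -1, 1.
Σ = 2^1 − 2^2 − 2^5 + 2^10 = 990.
N = 990/10 = 99.

99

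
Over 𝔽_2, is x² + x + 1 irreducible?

Write h(x) = x² + x + 1.
Check for roots in 𝔽_2: h(0) = 1; h(1) = 1.
No roots. A degree-2 polynomial over a field with no linear factor is irreducible.

Yes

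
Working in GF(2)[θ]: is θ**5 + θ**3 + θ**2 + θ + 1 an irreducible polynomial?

Write g(θ) = θ**5 + θ**3 + θ**2 + θ + 1.
Check for roots in GF(2): g(0) = 1; g(1) = 1.
No roots, so no linear factors.
Monic irreducibles of degree 2 over GF(2): θ**2 + θ + 1.
None of them divide g (all give nonzero remainder).
No irreducible factor of degree ≤ 2 exists, so g is irreducible over GF(2).

Yes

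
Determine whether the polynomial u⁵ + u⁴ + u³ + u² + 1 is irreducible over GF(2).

Yes

Write h(u) = u⁵ + u⁴ + u³ + u² + 1.
Check for roots in GF(2): h(0) = 1; h(1) = 1.
No roots, so no linear factors.
Monic irreducibles of degree 2 over GF(2): u² + u + 1.
None of them divide h (all give nonzero remainder).
No irreducible factor of degree ≤ 2 exists, so h is irreducible over GF(2).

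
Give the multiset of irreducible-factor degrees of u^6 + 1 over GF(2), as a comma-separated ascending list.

1, 1, 2, 2

Write g(u) = u^6 + 1.
Roots in GF(2): g(0) = 1; g(1) = 0 → root.
Linear factors from roots: (u + 1).
Complete factorization: g(u) = (u + 1)^2·(u^2 + u + 1)^2.
Factor degrees with multiplicity: 1 + 1 + 2 + 2 = 6.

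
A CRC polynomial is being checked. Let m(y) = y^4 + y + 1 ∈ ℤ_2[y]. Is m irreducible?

Yes

Check for roots in ℤ_2: m(0) = 1; m(1) = 1.
No roots, so no linear factors.
Monic irreducibles of degree 2 over GF(2): y^2 + y + 1.
None of them divide m (all give nonzero remainder).
No irreducible factor of degree ≤ 2 exists, so m is irreducible over GF(2).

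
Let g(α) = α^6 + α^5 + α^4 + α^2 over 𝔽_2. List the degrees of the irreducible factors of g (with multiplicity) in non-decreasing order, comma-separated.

1, 1, 1, 3

Roots in 𝔽_2: g(0) = 0 → root; g(1) = 0 → root.
Linear factors from roots: (α), (α + 1).
Complete factorization: g(α) = (α + 1)·(α)^2·(α^3 + α + 1).
Factor degrees with multiplicity: 1 + 1 + 1 + 3 = 6.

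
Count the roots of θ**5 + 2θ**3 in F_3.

Write f(θ) = θ**5 + 2θ**3.
Evaluate at each of the 3 elements of F_3:
f(0) = 0 → root; f(1) = 0 → root; f(2) = 0 → root.
Roots: {0, 1, 2}.

3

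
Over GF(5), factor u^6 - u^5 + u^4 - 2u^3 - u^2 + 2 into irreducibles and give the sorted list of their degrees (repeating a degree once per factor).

1, 1, 2, 2

Write f(u) = u^6 - u^5 + u^4 - 2u^3 - u^2 + 2.
Roots in GF(5): f(0) = 2; f(1) = 0 → root; f(2) = 0 → root; f(3) = 1; f(4) = 1.
Linear factors from roots: (u - 1), (u - 2).
Complete factorization: f(u) = (u - 2)·(u - 1)·(u^2 + 2)·(u^2 + 2u - 2).
Factor degrees with multiplicity: 1 + 1 + 2 + 2 = 6.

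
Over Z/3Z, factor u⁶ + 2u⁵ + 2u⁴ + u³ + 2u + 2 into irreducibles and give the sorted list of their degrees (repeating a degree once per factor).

Write f(u) = u⁶ + 2u⁵ + 2u⁴ + u³ + 2u + 2.
Roots in Z/3Z: f(0) = 2; f(1) = 1; f(2) = 0 → root.
Linear factors from roots: (u + 1).
Complete factorization: f(u) = (u + 1)·(u² + 1)·(u³ + u² + 2).
Factor degrees with multiplicity: 1 + 2 + 3 = 6.

1, 2, 3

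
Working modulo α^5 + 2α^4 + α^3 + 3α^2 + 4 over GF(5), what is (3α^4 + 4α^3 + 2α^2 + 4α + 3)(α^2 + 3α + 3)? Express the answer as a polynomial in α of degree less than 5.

Multiply in GF(5)[α]: (3α^4 + 4α^3 + 2α^2 + 4α + 3)·(α^2 + 3α + 3) = 3α^6 + 3α^5 + 3α^4 + 2α^3 + α^2 + α + 4.
Reduce using α^5 ≡ 3α^4 + 4α^3 + 2α^2 + 1 (mod α^5 + 2α^4 + α^3 + 3α^2 + 4).
Reduced: α^4 + α^3 + 4α + 1.

α^4 + α^3 + 4α + 1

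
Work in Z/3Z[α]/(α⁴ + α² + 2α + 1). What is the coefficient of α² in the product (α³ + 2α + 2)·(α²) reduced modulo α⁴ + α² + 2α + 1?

0

Multiply in Z/3Z[α]: (α³ + 2α + 2)·(α²) = α⁵ + 2α³ + 2α².
Reduce using α⁴ ≡ 2α² + α + 2 (mod α⁴ + α² + 2α + 1).
Reduced: α³ + 2α.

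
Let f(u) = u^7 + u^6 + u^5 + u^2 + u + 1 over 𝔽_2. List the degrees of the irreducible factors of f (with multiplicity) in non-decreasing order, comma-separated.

Roots in 𝔽_2: f(0) = 1; f(1) = 0 → root.
Linear factors from roots: (u + 1).
Complete factorization: f(u) = (u + 1)·(u^2 + u + 1)·(u^4 + u^3 + u^2 + u + 1).
Factor degrees with multiplicity: 1 + 2 + 4 = 7.

1, 2, 4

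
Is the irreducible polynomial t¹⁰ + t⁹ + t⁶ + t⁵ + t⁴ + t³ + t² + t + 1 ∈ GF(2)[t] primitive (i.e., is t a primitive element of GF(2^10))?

Yes

Write f(t) = t¹⁰ + t⁹ + t⁶ + t⁵ + t⁴ + t³ + t² + t + 1.
|GF(2^10)^×| = 2^10 − 1 = 1023. Prime factorization: 1023 = 3·11·31.
f is primitive ⇔ t has order 1023 in GF(2)[t]/(f), i.e. t^(1023/q) ≠ 1 for each prime q | 1023.
t^(341) mod f = t⁹ + t⁸ + t⁷ + t⁵ + t⁴ + t³ + t + 1.
t^(93) mod f = t⁹ + t⁸ + t⁶ + t⁴ + t² + 1.
t^(33) mod f = t⁹ + t⁸ + t⁶ + t⁵ + t³ + t.
None equal 1, so t has full order 1023; f is primitive.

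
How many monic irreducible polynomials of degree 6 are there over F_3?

x^(3^6) − x is the product of all monic irreducibles of degree dividing 6; Möbius inversion gives N = (1/6) Σ μ(6/d)·3^d.
Divisors of 6: 1, 2, 3, 6; μ(6/d) for each: 1, -1, -1, 1.
Σ = 3^1 − 3^2 − 3^3 + 3^6 = 696.
N = 696/6 = 116.

116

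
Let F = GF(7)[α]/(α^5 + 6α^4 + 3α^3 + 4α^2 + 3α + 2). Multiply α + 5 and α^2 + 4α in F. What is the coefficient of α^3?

Multiply in GF(7)[α]: (α + 5)·(α^2 + 4α) = α^3 + 2α^2 + 6α.
Reduced: α^3 + 2α^2 + 6α.

1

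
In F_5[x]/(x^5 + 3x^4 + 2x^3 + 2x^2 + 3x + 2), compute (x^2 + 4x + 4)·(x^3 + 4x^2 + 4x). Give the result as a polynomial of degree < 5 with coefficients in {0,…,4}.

Multiply in F_5[x]: (x^2 + 4x + 4)·(x^3 + 4x^2 + 4x) = x^5 + 3x^4 + 4x^3 + 2x^2 + x.
Reduce using x^5 ≡ 2x^4 + 3x^3 + 3x^2 + 2x + 3 (mod x^5 + 3x^4 + 2x^3 + 2x^2 + 3x + 2).
Reduced: 2x^3 + 3x + 3.

2x^3 + 3x + 3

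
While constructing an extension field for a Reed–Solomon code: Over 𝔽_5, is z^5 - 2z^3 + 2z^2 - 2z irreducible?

Write g(z) = z^5 - 2z^3 + 2z^2 - 2z.
Check for roots in 𝔽_5: g(0) = 0 → root; g(1) = 4; g(2) = 0 → root; g(3) = 1; g(4) = 0 → root.
g(0) = 0, so (z) divides g(z); g is reducible.

No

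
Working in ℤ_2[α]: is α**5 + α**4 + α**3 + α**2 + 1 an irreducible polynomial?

Yes

Write f(α) = α**5 + α**4 + α**3 + α**2 + 1.
Check for roots in ℤ_2: f(0) = 1; f(1) = 1.
No roots, so no linear factors.
Monic irreducibles of degree 2 over GF(2): α**2 + α + 1.
None of them divide f (all give nonzero remainder).
No irreducible factor of degree ≤ 2 exists, so f is irreducible over GF(2).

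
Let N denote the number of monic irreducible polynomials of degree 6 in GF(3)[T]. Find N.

116

The number of monic irreducibles of degree 6 over GF(3) is (1/6)·Σ_{d∣6} μ(6/d) 3^d.
Divisors of 6: 1, 2, 3, 6; μ(6/d) for each: 1, -1, -1, 1.
Σ = 3^1 − 3^2 − 3^3 + 3^6 = 696.
N = 696/6 = 116.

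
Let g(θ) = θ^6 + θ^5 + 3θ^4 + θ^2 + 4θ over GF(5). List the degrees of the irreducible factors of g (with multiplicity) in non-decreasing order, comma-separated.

1, 1, 1, 3

Roots in GF(5): g(0) = 0 → root; g(1) = 0 → root; g(2) = 1; g(3) = 1; g(4) = 0 → root.
Linear factors from roots: (θ), (θ + 4), (θ + 1).
Complete factorization: g(θ) = (θ)·(θ + 1)·(θ + 4)·(θ^3 + θ^2 + 4θ + 1).
Factor degrees with multiplicity: 1 + 1 + 1 + 3 = 6.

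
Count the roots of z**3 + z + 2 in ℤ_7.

Write h(z) = z**3 + z + 2.
Evaluate at each of the 7 elements of ℤ_7:
h(0) = 2; h(1) = 4; h(2) = 5; h(3) = 4; h(4) = 0 → root; h(5) = 6; h(6) = 0 → root.
Roots: {4, 6}.

2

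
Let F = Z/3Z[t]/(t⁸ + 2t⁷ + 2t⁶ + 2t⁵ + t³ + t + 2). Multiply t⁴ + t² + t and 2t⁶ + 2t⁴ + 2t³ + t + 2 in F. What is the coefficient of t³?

0

Multiply in Z/3Z[t]: (t⁴ + t² + t)·(2t⁶ + 2t⁴ + 2t³ + t + 2) = 2t¹⁰ + t⁸ + t⁷ + 2t⁶ + 2t⁵ + t⁴ + t³ + 2t.
Reduce using t⁸ ≡ t⁷ + t⁶ + t⁵ + 2t³ + 2t + 1 (mod t⁸ + 2t⁷ + 2t⁶ + 2t⁵ + t³ + t + 2).
Reduced: t⁷ + 2t⁵ + 2t⁴ + 2t + 2.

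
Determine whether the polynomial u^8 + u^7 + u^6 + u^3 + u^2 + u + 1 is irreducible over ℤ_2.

Write P(u) = u^8 + u^7 + u^6 + u^3 + u^2 + u + 1.
Check for roots in ℤ_2: P(0) = 1; P(1) = 1.
No roots, so no linear factors.
Monic irreducibles of degree 2 over GF(2): u^2 + u + 1.
None of them divide P (all give nonzero remainder).
Monic irreducibles of degree 3 over GF(2): u^3 + u + 1, u^3 + u^2 + 1.
None of them divide P (all give nonzero remainder).
Monic irreducibles of degree 4 over GF(2): u^4 + u + 1, u^4 + u^3 + 1, u^4 + u^3 + u^2 + u + 1.
None of them divide P (all give nonzero remainder).
No irreducible factor of degree ≤ 4 exists, so P is irreducible over GF(2).

Yes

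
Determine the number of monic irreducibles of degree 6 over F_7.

19544

By the necklace-counting formula, N_7(6) = (1/6) Σ_{d|6} μ(6/d)·7^d.
Divisors of 6: 1, 2, 3, 6; μ(6/d) for each: 1, -1, -1, 1.
Σ = 7^1 − 7^2 − 7^3 + 7^6 = 117264.
N = 117264/6 = 19544.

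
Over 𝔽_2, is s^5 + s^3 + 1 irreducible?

Write P(s) = s^5 + s^3 + 1.
Check for roots in 𝔽_2: P(0) = 1; P(1) = 1.
No roots, so no linear factors.
Monic irreducibles of degree 2 over GF(2): s^2 + s + 1.
None of them divide P (all give nonzero remainder).
No irreducible factor of degree ≤ 2 exists, so P is irreducible over GF(2).

Yes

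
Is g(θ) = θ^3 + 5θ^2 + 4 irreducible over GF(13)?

Check each element of GF(13) for a root: g(0)=4, g(1)=10, g(2)=6, g(3)=11, g(4)=5, g(5)=7, g(6)=10, g(7)=7, g(8)=4, g(9)=7, g(10)=9, g(11)=3, g(12)=8.
No roots. A degree-3 polynomial over a field with no linear factor is irreducible.

Yes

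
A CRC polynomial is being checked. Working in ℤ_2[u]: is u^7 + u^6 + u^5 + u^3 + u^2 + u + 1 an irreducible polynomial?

Write g(u) = u^7 + u^6 + u^5 + u^3 + u^2 + u + 1.
Check for roots in ℤ_2: g(0) = 1; g(1) = 1.
No roots, so no linear factors.
Monic irreducibles of degree 2 over GF(2): u^2 + u + 1.
None of them divide g (all give nonzero remainder).
Monic irreducibles of degree 3 over GF(2): u^3 + u + 1, u^3 + u^2 + 1.
None of them divide g (all give nonzero remainder).
No irreducible factor of degree ≤ 3 exists, so g is irreducible over GF(2).

Yes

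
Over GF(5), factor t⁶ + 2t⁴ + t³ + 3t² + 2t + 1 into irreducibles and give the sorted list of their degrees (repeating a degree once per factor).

1, 1, 2, 2

Write h(t) = t⁶ + 2t⁴ + t³ + 3t² + 2t + 1.
Roots in GF(5): h(0) = 1; h(1) = 0 → root; h(2) = 1; h(3) = 2; h(4) = 4.
Linear factors from roots: (t + 4).
Complete factorization: h(t) = (t + 4)^2·(t² + 2)·(t² + 2t + 3).
Factor degrees with multiplicity: 1 + 1 + 2 + 2 = 6.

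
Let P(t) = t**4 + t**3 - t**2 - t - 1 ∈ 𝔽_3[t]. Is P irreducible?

Check for roots in 𝔽_3: P(0) = 2; P(1) = 2; P(2) = 2.
No roots, so no linear factors.
Monic irreducibles of degree 2 over GF(3): t**2 + 1, t**2 + t - 1, t**2 - t - 1.
None of them divide P (all give nonzero remainder).
No irreducible factor of degree ≤ 2 exists, so P is irreducible over GF(3).

Yes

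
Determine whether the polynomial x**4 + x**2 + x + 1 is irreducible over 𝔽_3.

Write m(x) = x**4 + x**2 + x + 1.
Check for roots in 𝔽_3: m(0) = 1; m(1) = 1; m(2) = 2.
No roots, so no linear factors.
Monic irreducibles of degree 2 over GF(3): x**2 + 1, x**2 + x - 1, x**2 - x - 1.
None of them divide m (all give nonzero remainder).
No irreducible factor of degree ≤ 2 exists, so m is irreducible over GF(3).

Yes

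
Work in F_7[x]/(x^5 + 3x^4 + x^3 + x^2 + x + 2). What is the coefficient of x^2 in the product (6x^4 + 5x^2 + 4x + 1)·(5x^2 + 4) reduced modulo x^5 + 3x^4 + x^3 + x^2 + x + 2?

1

Multiply in F_7[x]: (6x^4 + 5x^2 + 4x + 1)·(5x^2 + 4) = 2x^6 + 6x^3 + 4x^2 + 2x + 4.
Reduce using x^5 ≡ 4x^4 + 6x^3 + 6x^2 + 6x + 5 (mod x^5 + 3x^4 + x^3 + x^2 + x + 2).
Reduced: 2x^4 + 3x^3 + x^2 + 4x + 2.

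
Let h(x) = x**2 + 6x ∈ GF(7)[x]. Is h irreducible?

No

Check for roots in GF(7): h(0) = 0 → root; h(1) = 0 → root; h(2) = 2; h(3) = 6; h(4) = 5; h(5) = 6; h(6) = 2.
h(0) = 0, so (x) divides h(x); h is reducible.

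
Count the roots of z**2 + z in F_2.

2

Write h(z) = z**2 + z.
Evaluate at each of the 2 elements of F_2:
h(0) = 0 → root; h(1) = 0 → root.
Roots: {0, 1}.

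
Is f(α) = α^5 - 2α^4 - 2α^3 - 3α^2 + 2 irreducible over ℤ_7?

Check for roots in ℤ_7: f(0) = 2; f(1) = 3; f(2) = 2; f(3) = 2; f(4) = 2; f(5) = 5; f(6) = 5.
No roots, so no linear factors.
Degree-2 irreducible divisors: test the 21 monic irreducibles of degree 2 over GF(7).
None of them divide f (all give nonzero remainder).
No irreducible factor of degree ≤ 2 exists, so f is irreducible over GF(7).

Yes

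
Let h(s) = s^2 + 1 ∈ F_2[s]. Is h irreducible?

No

Check for roots in F_2: h(0) = 1; h(1) = 0 → root.
h(1) = 0, so (s − 1) divides h(s); h is reducible.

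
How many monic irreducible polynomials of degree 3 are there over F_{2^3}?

168

The number of monic irreducibles of degree 3 over GF(8) is (1/3)·Σ_{d∣3} μ(3/d) 8^d.
Divisors of 3: 1, 3; μ(3/d) for each: -1, 1.
Σ = − 8^1 + 8^3 = 504.
N = 504/3 = 168.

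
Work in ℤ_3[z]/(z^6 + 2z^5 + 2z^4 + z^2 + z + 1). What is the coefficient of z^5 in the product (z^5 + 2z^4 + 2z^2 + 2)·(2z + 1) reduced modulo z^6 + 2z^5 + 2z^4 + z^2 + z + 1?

Multiply in ℤ_3[z]: (z^5 + 2z^4 + 2z^2 + 2)·(2z + 1) = 2z^6 + 2z^5 + 2z^4 + z^3 + 2z^2 + z + 2.
Reduce using z^6 ≡ z^5 + z^4 + 2z^2 + 2z + 2 (mod z^6 + 2z^5 + 2z^4 + z^2 + z + 1).
Reduced: z^5 + z^4 + z^3 + 2z.

1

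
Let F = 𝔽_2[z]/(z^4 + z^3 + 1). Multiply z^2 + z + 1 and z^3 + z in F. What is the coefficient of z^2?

Multiply in 𝔽_2[z]: (z^2 + z + 1)·(z^3 + z) = z^5 + z^4 + z^2 + z.
Reduce using z^4 ≡ z^3 + 1 (mod z^4 + z^3 + 1).
Reduced: z^2.

1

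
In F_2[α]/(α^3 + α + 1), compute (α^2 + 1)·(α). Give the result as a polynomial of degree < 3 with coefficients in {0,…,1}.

Multiply in F_2[α]: (α^2 + 1)·(α) = α^3 + α.
Reduce using α^3 ≡ α + 1 (mod α^3 + α + 1).
Reduced: 1.

1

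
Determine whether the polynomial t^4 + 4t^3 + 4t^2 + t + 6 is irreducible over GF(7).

Write g(t) = t^4 + 4t^3 + 4t^2 + t + 6.
Check for roots in GF(7): g(0) = 6; g(1) = 2; g(2) = 2; g(3) = 3; g(4) = 5; g(5) = 4; g(6) = 6.
No roots, so no linear factors.
Degree-2 irreducible divisors: test the 21 monic irreducibles of degree 2 over GF(7).
t^2 + 5t + 5 divides g: g(t) = (t^2 + 5t + 5)·(t^2 + 6t + 4).

No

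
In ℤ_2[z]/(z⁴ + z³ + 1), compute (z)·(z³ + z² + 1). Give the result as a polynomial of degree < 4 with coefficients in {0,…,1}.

Multiply in ℤ_2[z]: (z)·(z³ + z² + 1) = z⁴ + z³ + z.
Reduce using z⁴ ≡ z³ + 1 (mod z⁴ + z³ + 1).
Reduced: z + 1.

z + 1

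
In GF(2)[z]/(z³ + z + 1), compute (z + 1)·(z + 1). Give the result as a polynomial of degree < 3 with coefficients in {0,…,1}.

Multiply in GF(2)[z]: (z + 1)·(z + 1) = z² + 1.
Reduced: z² + 1.

z^2 + 1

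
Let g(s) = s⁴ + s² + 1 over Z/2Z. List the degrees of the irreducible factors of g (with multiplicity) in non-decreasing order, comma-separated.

2, 2

Roots in Z/2Z: g(0) = 1; g(1) = 1.
Complete factorization: g(s) = (s² + s + 1)^2.
Factor degrees with multiplicity: 2 + 2 = 4.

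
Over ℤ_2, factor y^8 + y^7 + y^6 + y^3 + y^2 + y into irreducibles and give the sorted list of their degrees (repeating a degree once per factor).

Write h(y) = y^8 + y^7 + y^6 + y^3 + y^2 + y.
Roots in ℤ_2: h(0) = 0 → root; h(1) = 0 → root.
Linear factors from roots: (y), (y + 1).
Complete factorization: h(y) = (y)·(y + 1)·(y^2 + y + 1)·(y^4 + y^3 + y^2 + y + 1).
Factor degrees with multiplicity: 1 + 1 + 2 + 4 = 8.

1, 1, 2, 4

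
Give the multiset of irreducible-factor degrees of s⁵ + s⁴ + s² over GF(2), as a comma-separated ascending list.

1, 1, 3

Write f(s) = s⁵ + s⁴ + s².
Roots in GF(2): f(0) = 0 → root; f(1) = 1.
Linear factors from roots: (s).
Complete factorization: f(s) = (s)^2·(s³ + s² + 1).
Factor degrees with multiplicity: 1 + 1 + 3 = 5.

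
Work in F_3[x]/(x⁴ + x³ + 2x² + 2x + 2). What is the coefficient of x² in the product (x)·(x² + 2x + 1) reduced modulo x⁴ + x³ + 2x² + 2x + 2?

2

Multiply in F_3[x]: (x)·(x² + 2x + 1) = x³ + 2x² + x.
Reduced: x³ + 2x² + x.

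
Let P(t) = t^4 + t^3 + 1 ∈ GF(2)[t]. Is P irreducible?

Yes

Check for roots in GF(2): P(0) = 1; P(1) = 1.
No roots, so no linear factors.
Monic irreducibles of degree 2 over GF(2): t^2 + t + 1.
None of them divide P (all give nonzero remainder).
No irreducible factor of degree ≤ 2 exists, so P is irreducible over GF(2).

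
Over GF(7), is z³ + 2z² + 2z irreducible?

Write h(z) = z³ + 2z² + 2z.
Check for roots in GF(7): h(0) = 0 → root; h(1) = 5; h(2) = 6; h(3) = 2; h(4) = 6; h(5) = 3; h(6) = 6.
h(0) = 0, so (z) divides h(z); h is reducible.

No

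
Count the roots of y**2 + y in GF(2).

Write g(y) = y**2 + y.
Evaluate at each of the 2 elements of GF(2):
g(0) = 0 → root; g(1) = 0 → root.
Roots: {0, 1}.

2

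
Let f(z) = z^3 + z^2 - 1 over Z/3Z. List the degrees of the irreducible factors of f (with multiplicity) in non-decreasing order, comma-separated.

3

Roots in Z/3Z: f(0) = 2; f(1) = 1; f(2) = 2.
Complete factorization: f(z) = (z^3 + z^2 - 1).
Factor degrees with multiplicity: 3 = 3.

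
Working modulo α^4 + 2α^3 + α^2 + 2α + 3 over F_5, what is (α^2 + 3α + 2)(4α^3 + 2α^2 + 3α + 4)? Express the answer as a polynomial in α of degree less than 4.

α^3 + 3α^2 + 4α

Multiply in F_5[α]: (α^2 + 3α + 2)·(4α^3 + 2α^2 + 3α + 4) = 4α^5 + 4α^4 + 2α^3 + 2α^2 + 3α + 3.
Reduce using α^4 ≡ 3α^3 + 4α^2 + 3α + 2 (mod α^4 + 2α^3 + α^2 + 2α + 3).
Reduced: α^3 + 3α^2 + 4α.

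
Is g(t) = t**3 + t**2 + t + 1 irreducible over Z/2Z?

Check for roots in Z/2Z: g(0) = 1; g(1) = 0 → root.
g(1) = 0, so (t − 1) divides g(t); g is reducible.

No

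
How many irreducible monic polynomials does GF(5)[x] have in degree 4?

By the necklace-counting formula, N_5(4) = (1/4) Σ_{d|4} μ(4/d)·5^d.
Divisors of 4: 1, 2, 4; μ(4/d) for each: 0, -1, 1.
Σ = − 5^2 + 5^4 = 600.
N = 600/4 = 150.

150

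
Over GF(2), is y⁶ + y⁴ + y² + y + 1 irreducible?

Write f(y) = y⁶ + y⁴ + y² + y + 1.
Check for roots in GF(2): f(0) = 1; f(1) = 1.
No roots, so no linear factors.
Monic irreducibles of degree 2 over GF(2): y² + y + 1.
None of them divide f (all give nonzero remainder).
Monic irreducibles of degree 3 over GF(2): y³ + y + 1, y³ + y² + 1.
None of them divide f (all give nonzero remainder).
No irreducible factor of degree ≤ 3 exists, so f is irreducible over GF(2).

Yes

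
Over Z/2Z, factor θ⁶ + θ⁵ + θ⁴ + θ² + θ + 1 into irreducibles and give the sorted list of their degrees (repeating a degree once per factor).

1, 1, 1, 1, 2

Write g(θ) = θ⁶ + θ⁵ + θ⁴ + θ² + θ + 1.
Roots in Z/2Z: g(0) = 1; g(1) = 0 → root.
Linear factors from roots: (θ + 1).
Complete factorization: g(θ) = (θ + 1)^4·(θ² + θ + 1).
Factor degrees with multiplicity: 1 + 1 + 1 + 1 + 2 = 6.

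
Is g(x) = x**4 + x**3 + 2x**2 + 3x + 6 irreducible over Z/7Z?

Yes

Check for roots in Z/7Z: g(0) = 6; g(1) = 6; g(2) = 2; g(3) = 1; g(4) = 6; g(5) = 2; g(6) = 5.
No roots, so no linear factors.
Degree-2 irreducible divisors: test the 21 monic irreducibles of degree 2 over GF(7).
None of them divide g (all give nonzero remainder).
No irreducible factor of degree ≤ 2 exists, so g is irreducible over GF(7).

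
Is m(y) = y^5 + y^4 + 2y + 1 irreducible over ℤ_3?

Check for roots in ℤ_3: m(0) = 1; m(1) = 2; m(2) = 2.
No roots, so no linear factors.
Monic irreducibles of degree 2 over GF(3): y^2 + 1, y^2 + y + 2, y^2 + 2y + 2.
None of them divide m (all give nonzero remainder).
No irreducible factor of degree ≤ 2 exists, so m is irreducible over GF(3).

Yes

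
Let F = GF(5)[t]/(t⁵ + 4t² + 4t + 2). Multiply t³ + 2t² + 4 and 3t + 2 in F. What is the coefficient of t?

2

Multiply in GF(5)[t]: (t³ + 2t² + 4)·(3t + 2) = 3t⁴ + 3t³ + 4t² + 2t + 3.
Reduced: 3t⁴ + 3t³ + 4t² + 2t + 3.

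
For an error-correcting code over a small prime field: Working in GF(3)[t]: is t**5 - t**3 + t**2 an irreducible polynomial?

No

Write g(t) = t**5 - t**3 + t**2.
Check for roots in GF(3): g(0) = 0 → root; g(1) = 1; g(2) = 1.
g(0) = 0, so (t) divides g(t); g is reducible.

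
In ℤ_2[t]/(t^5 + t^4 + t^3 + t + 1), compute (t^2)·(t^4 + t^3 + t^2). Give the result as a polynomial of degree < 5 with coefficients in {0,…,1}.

Multiply in ℤ_2[t]: (t^2)·(t^4 + t^3 + t^2) = t^6 + t^5 + t^4.
Reduce using t^5 ≡ t^4 + t^3 + t + 1 (mod t^5 + t^4 + t^3 + t + 1).
Reduced: t^2 + t.

t^2 + t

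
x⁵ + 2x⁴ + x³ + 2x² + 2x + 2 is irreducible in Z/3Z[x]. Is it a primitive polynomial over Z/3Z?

Write f(x) = x⁵ + 2x⁴ + x³ + 2x² + 2x + 2.
|GF(3^5)^×| = 3^5 − 1 = 242. Prime factorization: 242 = 2·11^2.
f is primitive ⇔ x has order 242 in GF(3)[x]/(f), i.e. x^(242/q) ≠ 1 for each prime q | 242.
x^(121) mod f = 1
x^(22) mod f = x⁴ + x² + 2x + 2.
Since x^(121) = 1, the order of x divides 121 < 242; not primitive.

No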